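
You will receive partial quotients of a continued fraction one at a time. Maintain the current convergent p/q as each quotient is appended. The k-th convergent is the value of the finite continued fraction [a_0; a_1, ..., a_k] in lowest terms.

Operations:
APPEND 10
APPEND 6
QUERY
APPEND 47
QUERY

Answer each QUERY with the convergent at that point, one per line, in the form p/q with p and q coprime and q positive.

APPEND 10: p_0 = 10·1 + 0 = 10, q_0 = 10·0 + 1 = 1 → 10/1
APPEND 6: p_1 = 6·10 + 1 = 61, q_1 = 6·1 + 0 = 6 → 61/6
APPEND 47: p_2 = 47·61 + 10 = 2877, q_2 = 47·6 + 1 = 283 → 2877/283

61/6
2877/283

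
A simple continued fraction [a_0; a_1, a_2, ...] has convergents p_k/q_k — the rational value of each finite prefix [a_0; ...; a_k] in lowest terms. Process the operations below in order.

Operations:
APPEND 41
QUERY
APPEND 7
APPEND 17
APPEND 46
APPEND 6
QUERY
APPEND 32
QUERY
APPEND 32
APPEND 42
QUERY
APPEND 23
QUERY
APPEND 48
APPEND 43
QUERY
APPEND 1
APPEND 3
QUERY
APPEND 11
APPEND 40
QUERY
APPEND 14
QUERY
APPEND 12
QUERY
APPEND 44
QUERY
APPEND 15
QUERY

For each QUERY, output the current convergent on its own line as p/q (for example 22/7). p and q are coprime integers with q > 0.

41/1
1369277/33282
44044254/1070551
59297031264/1441288939
1365242504477/33183936511
2821775544089357/68586804319592
11483874988095908/279130028002769
5179883529003716108/125903585331663489
72647579397402416017/1765790806025880364
876950836297832708312/21315393257642227857
38658484376502041581745/939643094142283906072
580754216483828456434487/14115961805391900818937

APPEND 41: p_0 = 41·1 + 0 = 41, q_0 = 41·0 + 1 = 1 → 41/1
APPEND 7: p_1 = 7·41 + 1 = 288, q_1 = 7·1 + 0 = 7 → 288/7
APPEND 17: p_2 = 17·288 + 41 = 4937, q_2 = 17·7 + 1 = 120 → 4937/120
APPEND 46: p_3 = 46·4937 + 288 = 227390, q_3 = 46·120 + 7 = 5527 → 227390/5527
APPEND 6: p_4 = 6·227390 + 4937 = 1369277, q_4 = 6·5527 + 120 = 33282 → 1369277/33282
APPEND 32: p_5 = 32·1369277 + 227390 = 44044254, q_5 = 32·33282 + 5527 = 1070551 → 44044254/1070551
APPEND 32: p_6 = 32·44044254 + 1369277 = 1410785405, q_6 = 32·1070551 + 33282 = 34290914 → 1410785405/34290914
APPEND 42: p_7 = 42·1410785405 + 44044254 = 59297031264, q_7 = 42·34290914 + 1070551 = 1441288939 → 59297031264/1441288939
APPEND 23: p_8 = 23·59297031264 + 1410785405 = 1365242504477, q_8 = 23·1441288939 + 34290914 = 33183936511 → 1365242504477/33183936511
APPEND 48: p_9 = 48·1365242504477 + 59297031264 = 65590937246160, q_9 = 48·33183936511 + 1441288939 = 1594270241467 → 65590937246160/1594270241467
APPEND 43: p_10 = 43·65590937246160 + 1365242504477 = 2821775544089357, q_10 = 43·1594270241467 + 33183936511 = 68586804319592 → 2821775544089357/68586804319592
APPEND 1: p_11 = 1·2821775544089357 + 65590937246160 = 2887366481335517, q_11 = 1·68586804319592 + 1594270241467 = 70181074561059 → 2887366481335517/70181074561059
APPEND 3: p_12 = 3·2887366481335517 + 2821775544089357 = 11483874988095908, q_12 = 3·70181074561059 + 68586804319592 = 279130028002769 → 11483874988095908/279130028002769
APPEND 11: p_13 = 11·11483874988095908 + 2887366481335517 = 129209991350390505, q_13 = 11·279130028002769 + 70181074561059 = 3140611382591518 → 129209991350390505/3140611382591518
APPEND 40: p_14 = 40·129209991350390505 + 11483874988095908 = 5179883529003716108, q_14 = 40·3140611382591518 + 279130028002769 = 125903585331663489 → 5179883529003716108/125903585331663489
APPEND 14: p_15 = 14·5179883529003716108 + 129209991350390505 = 72647579397402416017, q_15 = 14·125903585331663489 + 3140611382591518 = 1765790806025880364 → 72647579397402416017/1765790806025880364
APPEND 12: p_16 = 12·72647579397402416017 + 5179883529003716108 = 876950836297832708312, q_16 = 12·1765790806025880364 + 125903585331663489 = 21315393257642227857 → 876950836297832708312/21315393257642227857
APPEND 44: p_17 = 44·876950836297832708312 + 72647579397402416017 = 38658484376502041581745, q_17 = 44·21315393257642227857 + 1765790806025880364 = 939643094142283906072 → 38658484376502041581745/939643094142283906072
APPEND 15: p_18 = 15·38658484376502041581745 + 876950836297832708312 = 580754216483828456434487, q_18 = 15·939643094142283906072 + 21315393257642227857 = 14115961805391900818937 → 580754216483828456434487/14115961805391900818937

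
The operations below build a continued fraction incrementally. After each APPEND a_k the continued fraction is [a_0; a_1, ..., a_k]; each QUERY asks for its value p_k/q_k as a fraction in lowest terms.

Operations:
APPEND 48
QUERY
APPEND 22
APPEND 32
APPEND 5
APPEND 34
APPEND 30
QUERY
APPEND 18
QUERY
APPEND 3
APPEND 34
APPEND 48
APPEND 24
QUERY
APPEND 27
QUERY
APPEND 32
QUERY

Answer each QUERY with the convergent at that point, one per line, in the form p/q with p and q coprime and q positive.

APPEND 48: p_0 = 48·1 + 0 = 48, q_0 = 48·0 + 1 = 1 → 48/1
APPEND 22: p_1 = 22·48 + 1 = 1057, q_1 = 22·1 + 0 = 22 → 1057/22
APPEND 32: p_2 = 32·1057 + 48 = 33872, q_2 = 32·22 + 1 = 705 → 33872/705
APPEND 5: p_3 = 5·33872 + 1057 = 170417, q_3 = 5·705 + 22 = 3547 → 170417/3547
APPEND 34: p_4 = 34·170417 + 33872 = 5828050, q_4 = 34·3547 + 705 = 121303 → 5828050/121303
APPEND 30: p_5 = 30·5828050 + 170417 = 175011917, q_5 = 30·121303 + 3547 = 3642637 → 175011917/3642637
APPEND 18: p_6 = 18·175011917 + 5828050 = 3156042556, q_6 = 18·3642637 + 121303 = 65688769 → 3156042556/65688769
APPEND 3: p_7 = 3·3156042556 + 175011917 = 9643139585, q_7 = 3·65688769 + 3642637 = 200708944 → 9643139585/200708944
APPEND 34: p_8 = 34·9643139585 + 3156042556 = 331022788446, q_8 = 34·200708944 + 65688769 = 6889792865 → 331022788446/6889792865
APPEND 48: p_9 = 48·331022788446 + 9643139585 = 15898736984993, q_9 = 48·6889792865 + 200708944 = 330910766464 → 15898736984993/330910766464
APPEND 24: p_10 = 24·15898736984993 + 331022788446 = 381900710428278, q_10 = 24·330910766464 + 6889792865 = 7948748188001 → 381900710428278/7948748188001
APPEND 27: p_11 = 27·381900710428278 + 15898736984993 = 10327217918548499, q_11 = 27·7948748188001 + 330910766464 = 214947111842491 → 10327217918548499/214947111842491
APPEND 32: p_12 = 32·10327217918548499 + 381900710428278 = 330852874103980246, q_12 = 32·214947111842491 + 7948748188001 = 6886256327147713 → 330852874103980246/6886256327147713

48/1
175011917/3642637
3156042556/65688769
381900710428278/7948748188001
10327217918548499/214947111842491
330852874103980246/6886256327147713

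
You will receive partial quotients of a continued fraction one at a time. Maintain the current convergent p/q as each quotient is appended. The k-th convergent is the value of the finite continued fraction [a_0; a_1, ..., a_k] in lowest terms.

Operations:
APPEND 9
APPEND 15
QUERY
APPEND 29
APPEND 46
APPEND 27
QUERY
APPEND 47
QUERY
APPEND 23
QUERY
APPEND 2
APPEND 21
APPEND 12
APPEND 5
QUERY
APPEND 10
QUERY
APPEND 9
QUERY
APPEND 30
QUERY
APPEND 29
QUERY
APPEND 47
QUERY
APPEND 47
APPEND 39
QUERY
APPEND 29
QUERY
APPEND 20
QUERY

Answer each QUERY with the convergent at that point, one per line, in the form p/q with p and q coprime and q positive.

136/15
4917251/542353
231292771/25510662
5324650984/587287579
14317248544378/1579134906839
145989171724555/16102018231798
1328219794065373/146497298993021
39992582993685745/4411020988022428
1161113126610951978/128066105951643433
54612309533708428711/6023518000715263779
100204259096759085383116/11052126591443907864573
2908491453467224383211759/320794904564012897113663
58270033328441246749618296/6426950217871701850137833

APPEND 9: p_0 = 9·1 + 0 = 9, q_0 = 9·0 + 1 = 1 → 9/1
APPEND 15: p_1 = 15·9 + 1 = 136, q_1 = 15·1 + 0 = 15 → 136/15
APPEND 29: p_2 = 29·136 + 9 = 3953, q_2 = 29·15 + 1 = 436 → 3953/436
APPEND 46: p_3 = 46·3953 + 136 = 181974, q_3 = 46·436 + 15 = 20071 → 181974/20071
APPEND 27: p_4 = 27·181974 + 3953 = 4917251, q_4 = 27·20071 + 436 = 542353 → 4917251/542353
APPEND 47: p_5 = 47·4917251 + 181974 = 231292771, q_5 = 47·542353 + 20071 = 25510662 → 231292771/25510662
APPEND 23: p_6 = 23·231292771 + 4917251 = 5324650984, q_6 = 23·25510662 + 542353 = 587287579 → 5324650984/587287579
APPEND 2: p_7 = 2·5324650984 + 231292771 = 10880594739, q_7 = 2·587287579 + 25510662 = 1200085820 → 10880594739/1200085820
APPEND 21: p_8 = 21·10880594739 + 5324650984 = 233817140503, q_8 = 21·1200085820 + 587287579 = 25789089799 → 233817140503/25789089799
APPEND 12: p_9 = 12·233817140503 + 10880594739 = 2816686280775, q_9 = 12·25789089799 + 1200085820 = 310669163408 → 2816686280775/310669163408
APPEND 5: p_10 = 5·2816686280775 + 233817140503 = 14317248544378, q_10 = 5·310669163408 + 25789089799 = 1579134906839 → 14317248544378/1579134906839
APPEND 10: p_11 = 10·14317248544378 + 2816686280775 = 145989171724555, q_11 = 10·1579134906839 + 310669163408 = 16102018231798 → 145989171724555/16102018231798
APPEND 9: p_12 = 9·145989171724555 + 14317248544378 = 1328219794065373, q_12 = 9·16102018231798 + 1579134906839 = 146497298993021 → 1328219794065373/146497298993021
APPEND 30: p_13 = 30·1328219794065373 + 145989171724555 = 39992582993685745, q_13 = 30·146497298993021 + 16102018231798 = 4411020988022428 → 39992582993685745/4411020988022428
APPEND 29: p_14 = 29·39992582993685745 + 1328219794065373 = 1161113126610951978, q_14 = 29·4411020988022428 + 146497298993021 = 128066105951643433 → 1161113126610951978/128066105951643433
APPEND 47: p_15 = 47·1161113126610951978 + 39992582993685745 = 54612309533708428711, q_15 = 47·128066105951643433 + 4411020988022428 = 6023518000715263779 → 54612309533708428711/6023518000715263779
APPEND 47: p_16 = 47·54612309533708428711 + 1161113126610951978 = 2567939661210907101395, q_16 = 47·6023518000715263779 + 128066105951643433 = 283233412139569041046 → 2567939661210907101395/283233412139569041046
APPEND 39: p_17 = 39·2567939661210907101395 + 54612309533708428711 = 100204259096759085383116, q_17 = 39·283233412139569041046 + 6023518000715263779 = 11052126591443907864573 → 100204259096759085383116/11052126591443907864573
APPEND 29: p_18 = 29·100204259096759085383116 + 2567939661210907101395 = 2908491453467224383211759, q_18 = 29·11052126591443907864573 + 283233412139569041046 = 320794904564012897113663 → 2908491453467224383211759/320794904564012897113663
APPEND 20: p_19 = 20·2908491453467224383211759 + 100204259096759085383116 = 58270033328441246749618296, q_19 = 20·320794904564012897113663 + 11052126591443907864573 = 6426950217871701850137833 → 58270033328441246749618296/6426950217871701850137833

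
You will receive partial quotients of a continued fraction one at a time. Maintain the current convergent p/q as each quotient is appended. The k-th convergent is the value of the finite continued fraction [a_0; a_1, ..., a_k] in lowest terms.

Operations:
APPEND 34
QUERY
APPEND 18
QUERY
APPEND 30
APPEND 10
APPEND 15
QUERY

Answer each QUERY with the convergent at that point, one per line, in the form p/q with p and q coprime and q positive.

34/1
613/18
2791219/81961

APPEND 34: p_0 = 34·1 + 0 = 34, q_0 = 34·0 + 1 = 1 → 34/1
APPEND 18: p_1 = 18·34 + 1 = 613, q_1 = 18·1 + 0 = 18 → 613/18
APPEND 30: p_2 = 30·613 + 34 = 18424, q_2 = 30·18 + 1 = 541 → 18424/541
APPEND 10: p_3 = 10·18424 + 613 = 184853, q_3 = 10·541 + 18 = 5428 → 184853/5428
APPEND 15: p_4 = 15·184853 + 18424 = 2791219, q_4 = 15·5428 + 541 = 81961 → 2791219/81961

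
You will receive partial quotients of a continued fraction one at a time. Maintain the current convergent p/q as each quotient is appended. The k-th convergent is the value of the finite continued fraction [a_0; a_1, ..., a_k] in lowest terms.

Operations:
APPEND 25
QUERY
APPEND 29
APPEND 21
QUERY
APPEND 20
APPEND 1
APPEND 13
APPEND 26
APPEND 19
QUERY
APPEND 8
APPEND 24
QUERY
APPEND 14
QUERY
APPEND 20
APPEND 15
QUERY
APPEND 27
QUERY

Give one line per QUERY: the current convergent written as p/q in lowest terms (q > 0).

25/1
15271/610
2225967588/88916261
432417828300/17272927373
6071774257063/242536983685
1834090318800463/73262725999780
49642306510582061/1982961614595133

APPEND 25: p_0 = 25·1 + 0 = 25, q_0 = 25·0 + 1 = 1 → 25/1
APPEND 29: p_1 = 29·25 + 1 = 726, q_1 = 29·1 + 0 = 29 → 726/29
APPEND 21: p_2 = 21·726 + 25 = 15271, q_2 = 21·29 + 1 = 610 → 15271/610
APPEND 20: p_3 = 20·15271 + 726 = 306146, q_3 = 20·610 + 29 = 12229 → 306146/12229
APPEND 1: p_4 = 1·306146 + 15271 = 321417, q_4 = 1·12229 + 610 = 12839 → 321417/12839
APPEND 13: p_5 = 13·321417 + 306146 = 4484567, q_5 = 13·12839 + 12229 = 179136 → 4484567/179136
APPEND 26: p_6 = 26·4484567 + 321417 = 116920159, q_6 = 26·179136 + 12839 = 4670375 → 116920159/4670375
APPEND 19: p_7 = 19·116920159 + 4484567 = 2225967588, q_7 = 19·4670375 + 179136 = 88916261 → 2225967588/88916261
APPEND 8: p_8 = 8·2225967588 + 116920159 = 17924660863, q_8 = 8·88916261 + 4670375 = 716000463 → 17924660863/716000463
APPEND 24: p_9 = 24·17924660863 + 2225967588 = 432417828300, q_9 = 24·716000463 + 88916261 = 17272927373 → 432417828300/17272927373
APPEND 14: p_10 = 14·432417828300 + 17924660863 = 6071774257063, q_10 = 14·17272927373 + 716000463 = 242536983685 → 6071774257063/242536983685
APPEND 20: p_11 = 20·6071774257063 + 432417828300 = 121867902969560, q_11 = 20·242536983685 + 17272927373 = 4868012601073 → 121867902969560/4868012601073
APPEND 15: p_12 = 15·121867902969560 + 6071774257063 = 1834090318800463, q_12 = 15·4868012601073 + 242536983685 = 73262725999780 → 1834090318800463/73262725999780
APPEND 27: p_13 = 27·1834090318800463 + 121867902969560 = 49642306510582061, q_13 = 27·73262725999780 + 4868012601073 = 1982961614595133 → 49642306510582061/1982961614595133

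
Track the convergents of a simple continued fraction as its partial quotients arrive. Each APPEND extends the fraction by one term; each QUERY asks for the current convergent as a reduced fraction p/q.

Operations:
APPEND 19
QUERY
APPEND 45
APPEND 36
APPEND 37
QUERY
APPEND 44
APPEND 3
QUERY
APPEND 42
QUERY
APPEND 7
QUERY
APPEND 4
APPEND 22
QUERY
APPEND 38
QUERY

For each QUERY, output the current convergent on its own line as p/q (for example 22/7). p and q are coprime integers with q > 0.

19/1
1141751/60022
151945388/7987789
6431974175/338129727
45175764613/2374895878
4162146482407/218804587136
158348701364093/8324412024407

APPEND 19: p_0 = 19·1 + 0 = 19, q_0 = 19·0 + 1 = 1 → 19/1
APPEND 45: p_1 = 45·19 + 1 = 856, q_1 = 45·1 + 0 = 45 → 856/45
APPEND 36: p_2 = 36·856 + 19 = 30835, q_2 = 36·45 + 1 = 1621 → 30835/1621
APPEND 37: p_3 = 37·30835 + 856 = 1141751, q_3 = 37·1621 + 45 = 60022 → 1141751/60022
APPEND 44: p_4 = 44·1141751 + 30835 = 50267879, q_4 = 44·60022 + 1621 = 2642589 → 50267879/2642589
APPEND 3: p_5 = 3·50267879 + 1141751 = 151945388, q_5 = 3·2642589 + 60022 = 7987789 → 151945388/7987789
APPEND 42: p_6 = 42·151945388 + 50267879 = 6431974175, q_6 = 42·7987789 + 2642589 = 338129727 → 6431974175/338129727
APPEND 7: p_7 = 7·6431974175 + 151945388 = 45175764613, q_7 = 7·338129727 + 7987789 = 2374895878 → 45175764613/2374895878
APPEND 4: p_8 = 4·45175764613 + 6431974175 = 187135032627, q_8 = 4·2374895878 + 338129727 = 9837713239 → 187135032627/9837713239
APPEND 22: p_9 = 22·187135032627 + 45175764613 = 4162146482407, q_9 = 22·9837713239 + 2374895878 = 218804587136 → 4162146482407/218804587136
APPEND 38: p_10 = 38·4162146482407 + 187135032627 = 158348701364093, q_10 = 38·218804587136 + 9837713239 = 8324412024407 → 158348701364093/8324412024407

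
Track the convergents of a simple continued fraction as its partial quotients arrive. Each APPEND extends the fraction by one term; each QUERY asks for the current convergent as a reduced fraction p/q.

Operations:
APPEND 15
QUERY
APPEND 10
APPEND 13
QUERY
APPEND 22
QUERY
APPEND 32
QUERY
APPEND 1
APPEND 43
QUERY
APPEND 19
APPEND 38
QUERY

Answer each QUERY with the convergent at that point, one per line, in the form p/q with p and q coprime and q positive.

15/1
1978/131
43667/2892
1399322/92675
63447849/4202056
45927628409/3041718034

APPEND 15: p_0 = 15·1 + 0 = 15, q_0 = 15·0 + 1 = 1 → 15/1
APPEND 10: p_1 = 10·15 + 1 = 151, q_1 = 10·1 + 0 = 10 → 151/10
APPEND 13: p_2 = 13·151 + 15 = 1978, q_2 = 13·10 + 1 = 131 → 1978/131
APPEND 22: p_3 = 22·1978 + 151 = 43667, q_3 = 22·131 + 10 = 2892 → 43667/2892
APPEND 32: p_4 = 32·43667 + 1978 = 1399322, q_4 = 32·2892 + 131 = 92675 → 1399322/92675
APPEND 1: p_5 = 1·1399322 + 43667 = 1442989, q_5 = 1·92675 + 2892 = 95567 → 1442989/95567
APPEND 43: p_6 = 43·1442989 + 1399322 = 63447849, q_6 = 43·95567 + 92675 = 4202056 → 63447849/4202056
APPEND 19: p_7 = 19·63447849 + 1442989 = 1206952120, q_7 = 19·4202056 + 95567 = 79934631 → 1206952120/79934631
APPEND 38: p_8 = 38·1206952120 + 63447849 = 45927628409, q_8 = 38·79934631 + 4202056 = 3041718034 → 45927628409/3041718034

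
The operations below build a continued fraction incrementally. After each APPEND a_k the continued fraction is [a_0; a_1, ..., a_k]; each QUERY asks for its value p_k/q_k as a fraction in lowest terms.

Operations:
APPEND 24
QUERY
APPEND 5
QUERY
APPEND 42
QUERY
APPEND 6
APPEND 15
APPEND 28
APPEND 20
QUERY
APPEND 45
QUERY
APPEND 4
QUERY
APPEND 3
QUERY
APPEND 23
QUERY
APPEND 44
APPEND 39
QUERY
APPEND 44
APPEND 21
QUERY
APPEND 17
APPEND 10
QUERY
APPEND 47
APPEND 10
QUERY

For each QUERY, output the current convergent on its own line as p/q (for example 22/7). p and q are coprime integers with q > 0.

APPEND 24: p_0 = 24·1 + 0 = 24, q_0 = 24·0 + 1 = 1 → 24/1
APPEND 5: p_1 = 5·24 + 1 = 121, q_1 = 5·1 + 0 = 5 → 121/5
APPEND 42: p_2 = 42·121 + 24 = 5106, q_2 = 42·5 + 1 = 211 → 5106/211
APPEND 6: p_3 = 6·5106 + 121 = 30757, q_3 = 6·211 + 5 = 1271 → 30757/1271
APPEND 15: p_4 = 15·30757 + 5106 = 466461, q_4 = 15·1271 + 211 = 19276 → 466461/19276
APPEND 28: p_5 = 28·466461 + 30757 = 13091665, q_5 = 28·19276 + 1271 = 540999 → 13091665/540999
APPEND 20: p_6 = 20·13091665 + 466461 = 262299761, q_6 = 20·540999 + 19276 = 10839256 → 262299761/10839256
APPEND 45: p_7 = 45·262299761 + 13091665 = 11816580910, q_7 = 45·10839256 + 540999 = 488307519 → 11816580910/488307519
APPEND 4: p_8 = 4·11816580910 + 262299761 = 47528623401, q_8 = 4·488307519 + 10839256 = 1964069332 → 47528623401/1964069332
APPEND 3: p_9 = 3·47528623401 + 11816580910 = 154402451113, q_9 = 3·1964069332 + 488307519 = 6380515515 → 154402451113/6380515515
APPEND 23: p_10 = 23·154402451113 + 47528623401 = 3598784999000, q_10 = 23·6380515515 + 1964069332 = 148715926177 → 3598784999000/148715926177
APPEND 44: p_11 = 44·3598784999000 + 154402451113 = 158500942407113, q_11 = 44·148715926177 + 6380515515 = 6549881267303 → 158500942407113/6549881267303
APPEND 39: p_12 = 39·158500942407113 + 3598784999000 = 6185135538876407, q_12 = 39·6549881267303 + 148715926177 = 255594085350994 → 6185135538876407/255594085350994
APPEND 44: p_13 = 44·6185135538876407 + 158500942407113 = 272304464652969021, q_13 = 44·255594085350994 + 6549881267303 = 11252689636711039 → 272304464652969021/11252689636711039
APPEND 21: p_14 = 21·272304464652969021 + 6185135538876407 = 5724578893251225848, q_14 = 21·11252689636711039 + 255594085350994 = 236562076456282813 → 5724578893251225848/236562076456282813
APPEND 17: p_15 = 17·5724578893251225848 + 272304464652969021 = 97590145649923808437, q_15 = 17·236562076456282813 + 11252689636711039 = 4032807989393518860 → 97590145649923808437/4032807989393518860
APPEND 10: p_16 = 10·97590145649923808437 + 5724578893251225848 = 981626035392489310218, q_16 = 10·4032807989393518860 + 236562076456282813 = 40564641970391471413 → 981626035392489310218/40564641970391471413
APPEND 47: p_17 = 47·981626035392489310218 + 97590145649923808437 = 46234013809096921388683, q_17 = 47·40564641970391471413 + 4032807989393518860 = 1910570980597792675271 → 46234013809096921388683/1910570980597792675271
APPEND 10: p_18 = 10·46234013809096921388683 + 981626035392489310218 = 463321764126361703197048, q_18 = 10·1910570980597792675271 + 40564641970391471413 = 19146274447948318224123 → 463321764126361703197048/19146274447948318224123

24/1
121/5
5106/211
262299761/10839256
11816580910/488307519
47528623401/1964069332
154402451113/6380515515
3598784999000/148715926177
6185135538876407/255594085350994
5724578893251225848/236562076456282813
981626035392489310218/40564641970391471413
463321764126361703197048/19146274447948318224123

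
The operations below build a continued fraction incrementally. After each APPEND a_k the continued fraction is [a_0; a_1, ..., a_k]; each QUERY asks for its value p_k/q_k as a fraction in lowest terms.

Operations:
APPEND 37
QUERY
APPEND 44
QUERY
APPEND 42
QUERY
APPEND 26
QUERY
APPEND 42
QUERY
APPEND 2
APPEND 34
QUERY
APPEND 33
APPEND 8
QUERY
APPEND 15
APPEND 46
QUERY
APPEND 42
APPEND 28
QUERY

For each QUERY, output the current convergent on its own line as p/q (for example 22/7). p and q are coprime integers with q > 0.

APPEND 37: p_0 = 37·1 + 0 = 37, q_0 = 37·0 + 1 = 1 → 37/1
APPEND 44: p_1 = 44·37 + 1 = 1629, q_1 = 44·1 + 0 = 44 → 1629/44
APPEND 42: p_2 = 42·1629 + 37 = 68455, q_2 = 42·44 + 1 = 1849 → 68455/1849
APPEND 26: p_3 = 26·68455 + 1629 = 1781459, q_3 = 26·1849 + 44 = 48118 → 1781459/48118
APPEND 42: p_4 = 42·1781459 + 68455 = 74889733, q_4 = 42·48118 + 1849 = 2022805 → 74889733/2022805
APPEND 2: p_5 = 2·74889733 + 1781459 = 151560925, q_5 = 2·2022805 + 48118 = 4093728 → 151560925/4093728
APPEND 34: p_6 = 34·151560925 + 74889733 = 5227961183, q_6 = 34·4093728 + 2022805 = 141209557 → 5227961183/141209557
APPEND 33: p_7 = 33·5227961183 + 151560925 = 172674279964, q_7 = 33·141209557 + 4093728 = 4664009109 → 172674279964/4664009109
APPEND 8: p_8 = 8·172674279964 + 5227961183 = 1386622200895, q_8 = 8·4664009109 + 141209557 = 37453282429 → 1386622200895/37453282429
APPEND 15: p_9 = 15·1386622200895 + 172674279964 = 20972007293389, q_9 = 15·37453282429 + 4664009109 = 566463245544 → 20972007293389/566463245544
APPEND 46: p_10 = 46·20972007293389 + 1386622200895 = 966098957696789, q_10 = 46·566463245544 + 37453282429 = 26094762577453 → 966098957696789/26094762577453
APPEND 42: p_11 = 42·966098957696789 + 20972007293389 = 40597128230558527, q_11 = 42·26094762577453 + 566463245544 = 1096546491498570 → 40597128230558527/1096546491498570
APPEND 28: p_12 = 28·40597128230558527 + 966098957696789 = 1137685689413335545, q_12 = 28·1096546491498570 + 26094762577453 = 30729396524537413 → 1137685689413335545/30729396524537413

37/1
1629/44
68455/1849
1781459/48118
74889733/2022805
5227961183/141209557
1386622200895/37453282429
966098957696789/26094762577453
1137685689413335545/30729396524537413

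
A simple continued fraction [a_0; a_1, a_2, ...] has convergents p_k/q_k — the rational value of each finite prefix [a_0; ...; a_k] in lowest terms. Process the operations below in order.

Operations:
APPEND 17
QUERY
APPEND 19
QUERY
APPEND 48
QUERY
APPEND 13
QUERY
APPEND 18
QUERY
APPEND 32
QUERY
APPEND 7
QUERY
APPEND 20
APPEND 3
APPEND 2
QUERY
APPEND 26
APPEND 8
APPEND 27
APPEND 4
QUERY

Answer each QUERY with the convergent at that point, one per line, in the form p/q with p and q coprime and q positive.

APPEND 17: p_0 = 17·1 + 0 = 17, q_0 = 17·0 + 1 = 1 → 17/1
APPEND 19: p_1 = 19·17 + 1 = 324, q_1 = 19·1 + 0 = 19 → 324/19
APPEND 48: p_2 = 48·324 + 17 = 15569, q_2 = 48·19 + 1 = 913 → 15569/913
APPEND 13: p_3 = 13·15569 + 324 = 202721, q_3 = 13·913 + 19 = 11888 → 202721/11888
APPEND 18: p_4 = 18·202721 + 15569 = 3664547, q_4 = 18·11888 + 913 = 214897 → 3664547/214897
APPEND 32: p_5 = 32·3664547 + 202721 = 117468225, q_5 = 32·214897 + 11888 = 6888592 → 117468225/6888592
APPEND 7: p_6 = 7·117468225 + 3664547 = 825942122, q_6 = 7·6888592 + 214897 = 48435041 → 825942122/48435041
APPEND 20: p_7 = 20·825942122 + 117468225 = 16636310665, q_7 = 20·48435041 + 6888592 = 975589412 → 16636310665/975589412
APPEND 3: p_8 = 3·16636310665 + 825942122 = 50734874117, q_8 = 3·975589412 + 48435041 = 2975203277 → 50734874117/2975203277
APPEND 2: p_9 = 2·50734874117 + 16636310665 = 118106058899, q_9 = 2·2975203277 + 975589412 = 6925995966 → 118106058899/6925995966
APPEND 26: p_10 = 26·118106058899 + 50734874117 = 3121492405491, q_10 = 26·6925995966 + 2975203277 = 183051098393 → 3121492405491/183051098393
APPEND 8: p_11 = 8·3121492405491 + 118106058899 = 25090045302827, q_11 = 8·183051098393 + 6925995966 = 1471334783110 → 25090045302827/1471334783110
APPEND 27: p_12 = 27·25090045302827 + 3121492405491 = 680552715581820, q_12 = 27·1471334783110 + 183051098393 = 39909090242363 → 680552715581820/39909090242363
APPEND 4: p_13 = 4·680552715581820 + 25090045302827 = 2747300907630107, q_13 = 4·39909090242363 + 1471334783110 = 161107695752562 → 2747300907630107/161107695752562

17/1
324/19
15569/913
202721/11888
3664547/214897
117468225/6888592
825942122/48435041
118106058899/6925995966
2747300907630107/161107695752562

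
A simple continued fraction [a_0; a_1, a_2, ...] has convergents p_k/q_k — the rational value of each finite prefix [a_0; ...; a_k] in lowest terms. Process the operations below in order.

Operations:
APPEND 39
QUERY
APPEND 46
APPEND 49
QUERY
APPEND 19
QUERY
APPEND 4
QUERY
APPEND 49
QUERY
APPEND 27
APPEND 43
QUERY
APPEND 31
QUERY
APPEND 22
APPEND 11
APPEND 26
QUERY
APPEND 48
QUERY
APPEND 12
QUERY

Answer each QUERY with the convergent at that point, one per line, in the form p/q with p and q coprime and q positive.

39/1
87994/2255
1673681/42891
6782718/173819
334026863/8560022
388430871680/9954219781
12050382530099/308812107624
76510904900999820/1960725623413307
3675455950942393897/94189980762408959
44181982316209726584/1132240494772320815

APPEND 39: p_0 = 39·1 + 0 = 39, q_0 = 39·0 + 1 = 1 → 39/1
APPEND 46: p_1 = 46·39 + 1 = 1795, q_1 = 46·1 + 0 = 46 → 1795/46
APPEND 49: p_2 = 49·1795 + 39 = 87994, q_2 = 49·46 + 1 = 2255 → 87994/2255
APPEND 19: p_3 = 19·87994 + 1795 = 1673681, q_3 = 19·2255 + 46 = 42891 → 1673681/42891
APPEND 4: p_4 = 4·1673681 + 87994 = 6782718, q_4 = 4·42891 + 2255 = 173819 → 6782718/173819
APPEND 49: p_5 = 49·6782718 + 1673681 = 334026863, q_5 = 49·173819 + 42891 = 8560022 → 334026863/8560022
APPEND 27: p_6 = 27·334026863 + 6782718 = 9025508019, q_6 = 27·8560022 + 173819 = 231294413 → 9025508019/231294413
APPEND 43: p_7 = 43·9025508019 + 334026863 = 388430871680, q_7 = 43·231294413 + 8560022 = 9954219781 → 388430871680/9954219781
APPEND 31: p_8 = 31·388430871680 + 9025508019 = 12050382530099, q_8 = 31·9954219781 + 231294413 = 308812107624 → 12050382530099/308812107624
APPEND 22: p_9 = 22·12050382530099 + 388430871680 = 265496846533858, q_9 = 22·308812107624 + 9954219781 = 6803820587509 → 265496846533858/6803820587509
APPEND 11: p_10 = 11·265496846533858 + 12050382530099 = 2932515694402537, q_10 = 11·6803820587509 + 308812107624 = 75150838570223 → 2932515694402537/75150838570223
APPEND 26: p_11 = 26·2932515694402537 + 265496846533858 = 76510904900999820, q_11 = 26·75150838570223 + 6803820587509 = 1960725623413307 → 76510904900999820/1960725623413307
APPEND 48: p_12 = 48·76510904900999820 + 2932515694402537 = 3675455950942393897, q_12 = 48·1960725623413307 + 75150838570223 = 94189980762408959 → 3675455950942393897/94189980762408959
APPEND 12: p_13 = 12·3675455950942393897 + 76510904900999820 = 44181982316209726584, q_13 = 12·94189980762408959 + 1960725623413307 = 1132240494772320815 → 44181982316209726584/1132240494772320815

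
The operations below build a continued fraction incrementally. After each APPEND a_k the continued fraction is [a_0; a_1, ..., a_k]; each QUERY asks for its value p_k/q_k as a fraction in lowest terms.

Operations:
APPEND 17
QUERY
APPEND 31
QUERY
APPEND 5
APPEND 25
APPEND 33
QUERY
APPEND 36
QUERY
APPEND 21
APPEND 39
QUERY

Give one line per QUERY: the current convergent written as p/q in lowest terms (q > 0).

17/1
528/31
2212106/129879
79702769/4679575
65442542714/3842316781

APPEND 17: p_0 = 17·1 + 0 = 17, q_0 = 17·0 + 1 = 1 → 17/1
APPEND 31: p_1 = 31·17 + 1 = 528, q_1 = 31·1 + 0 = 31 → 528/31
APPEND 5: p_2 = 5·528 + 17 = 2657, q_2 = 5·31 + 1 = 156 → 2657/156
APPEND 25: p_3 = 25·2657 + 528 = 66953, q_3 = 25·156 + 31 = 3931 → 66953/3931
APPEND 33: p_4 = 33·66953 + 2657 = 2212106, q_4 = 33·3931 + 156 = 129879 → 2212106/129879
APPEND 36: p_5 = 36·2212106 + 66953 = 79702769, q_5 = 36·129879 + 3931 = 4679575 → 79702769/4679575
APPEND 21: p_6 = 21·79702769 + 2212106 = 1675970255, q_6 = 21·4679575 + 129879 = 98400954 → 1675970255/98400954
APPEND 39: p_7 = 39·1675970255 + 79702769 = 65442542714, q_7 = 39·98400954 + 4679575 = 3842316781 → 65442542714/3842316781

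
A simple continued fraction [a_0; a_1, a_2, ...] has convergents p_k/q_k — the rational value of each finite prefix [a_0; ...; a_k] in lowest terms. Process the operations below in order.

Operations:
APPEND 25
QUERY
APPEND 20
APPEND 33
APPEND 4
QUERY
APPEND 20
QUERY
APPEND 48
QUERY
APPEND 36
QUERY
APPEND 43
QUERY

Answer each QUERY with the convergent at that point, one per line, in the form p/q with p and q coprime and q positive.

25/1
66733/2664
1351218/53941
64925197/2591832
2338658310/93359893
100627232527/4017067231

APPEND 25: p_0 = 25·1 + 0 = 25, q_0 = 25·0 + 1 = 1 → 25/1
APPEND 20: p_1 = 20·25 + 1 = 501, q_1 = 20·1 + 0 = 20 → 501/20
APPEND 33: p_2 = 33·501 + 25 = 16558, q_2 = 33·20 + 1 = 661 → 16558/661
APPEND 4: p_3 = 4·16558 + 501 = 66733, q_3 = 4·661 + 20 = 2664 → 66733/2664
APPEND 20: p_4 = 20·66733 + 16558 = 1351218, q_4 = 20·2664 + 661 = 53941 → 1351218/53941
APPEND 48: p_5 = 48·1351218 + 66733 = 64925197, q_5 = 48·53941 + 2664 = 2591832 → 64925197/2591832
APPEND 36: p_6 = 36·64925197 + 1351218 = 2338658310, q_6 = 36·2591832 + 53941 = 93359893 → 2338658310/93359893
APPEND 43: p_7 = 43·2338658310 + 64925197 = 100627232527, q_7 = 43·93359893 + 2591832 = 4017067231 → 100627232527/4017067231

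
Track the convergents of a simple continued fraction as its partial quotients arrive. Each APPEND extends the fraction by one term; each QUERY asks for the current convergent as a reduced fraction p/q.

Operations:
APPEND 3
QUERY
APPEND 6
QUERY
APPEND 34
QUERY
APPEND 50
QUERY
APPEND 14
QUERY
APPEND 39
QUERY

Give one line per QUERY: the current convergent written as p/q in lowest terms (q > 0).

APPEND 3: p_0 = 3·1 + 0 = 3, q_0 = 3·0 + 1 = 1 → 3/1
APPEND 6: p_1 = 6·3 + 1 = 19, q_1 = 6·1 + 0 = 6 → 19/6
APPEND 34: p_2 = 34·19 + 3 = 649, q_2 = 34·6 + 1 = 205 → 649/205
APPEND 50: p_3 = 50·649 + 19 = 32469, q_3 = 50·205 + 6 = 10256 → 32469/10256
APPEND 14: p_4 = 14·32469 + 649 = 455215, q_4 = 14·10256 + 205 = 143789 → 455215/143789
APPEND 39: p_5 = 39·455215 + 32469 = 17785854, q_5 = 39·143789 + 10256 = 5618027 → 17785854/5618027

3/1
19/6
649/205
32469/10256
455215/143789
17785854/5618027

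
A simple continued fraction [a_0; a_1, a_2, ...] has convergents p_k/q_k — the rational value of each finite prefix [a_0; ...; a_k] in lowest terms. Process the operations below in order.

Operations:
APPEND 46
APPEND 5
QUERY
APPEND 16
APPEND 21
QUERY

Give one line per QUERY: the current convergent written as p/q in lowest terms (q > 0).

231/5
78813/1706

APPEND 46: p_0 = 46·1 + 0 = 46, q_0 = 46·0 + 1 = 1 → 46/1
APPEND 5: p_1 = 5·46 + 1 = 231, q_1 = 5·1 + 0 = 5 → 231/5
APPEND 16: p_2 = 16·231 + 46 = 3742, q_2 = 16·5 + 1 = 81 → 3742/81
APPEND 21: p_3 = 21·3742 + 231 = 78813, q_3 = 21·81 + 5 = 1706 → 78813/1706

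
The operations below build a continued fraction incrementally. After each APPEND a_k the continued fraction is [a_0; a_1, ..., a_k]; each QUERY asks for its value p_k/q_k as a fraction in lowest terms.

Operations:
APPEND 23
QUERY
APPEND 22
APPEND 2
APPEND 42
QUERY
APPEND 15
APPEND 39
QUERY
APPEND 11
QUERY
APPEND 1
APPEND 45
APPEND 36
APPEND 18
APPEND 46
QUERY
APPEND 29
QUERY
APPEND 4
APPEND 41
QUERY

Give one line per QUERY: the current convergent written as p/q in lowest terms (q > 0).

23/1
44061/1912
25860189/1122187
285124031/12372782
427069488315970/18532417836731
12394288098520309/537842510679804
2062567385276805755/89503843393473631

APPEND 23: p_0 = 23·1 + 0 = 23, q_0 = 23·0 + 1 = 1 → 23/1
APPEND 22: p_1 = 22·23 + 1 = 507, q_1 = 22·1 + 0 = 22 → 507/22
APPEND 2: p_2 = 2·507 + 23 = 1037, q_2 = 2·22 + 1 = 45 → 1037/45
APPEND 42: p_3 = 42·1037 + 507 = 44061, q_3 = 42·45 + 22 = 1912 → 44061/1912
APPEND 15: p_4 = 15·44061 + 1037 = 661952, q_4 = 15·1912 + 45 = 28725 → 661952/28725
APPEND 39: p_5 = 39·661952 + 44061 = 25860189, q_5 = 39·28725 + 1912 = 1122187 → 25860189/1122187
APPEND 11: p_6 = 11·25860189 + 661952 = 285124031, q_6 = 11·1122187 + 28725 = 12372782 → 285124031/12372782
APPEND 1: p_7 = 1·285124031 + 25860189 = 310984220, q_7 = 1·12372782 + 1122187 = 13494969 → 310984220/13494969
APPEND 45: p_8 = 45·310984220 + 285124031 = 14279413931, q_8 = 45·13494969 + 12372782 = 619646387 → 14279413931/619646387
APPEND 36: p_9 = 36·14279413931 + 310984220 = 514369885736, q_9 = 36·619646387 + 13494969 = 22320764901 → 514369885736/22320764901
APPEND 18: p_10 = 18·514369885736 + 14279413931 = 9272937357179, q_10 = 18·22320764901 + 619646387 = 402393414605 → 9272937357179/402393414605
APPEND 46: p_11 = 46·9272937357179 + 514369885736 = 427069488315970, q_11 = 46·402393414605 + 22320764901 = 18532417836731 → 427069488315970/18532417836731
APPEND 29: p_12 = 29·427069488315970 + 9272937357179 = 12394288098520309, q_12 = 29·18532417836731 + 402393414605 = 537842510679804 → 12394288098520309/537842510679804
APPEND 4: p_13 = 4·12394288098520309 + 427069488315970 = 50004221882397206, q_13 = 4·537842510679804 + 18532417836731 = 2169902460555947 → 50004221882397206/2169902460555947
APPEND 41: p_14 = 41·50004221882397206 + 12394288098520309 = 2062567385276805755, q_14 = 41·2169902460555947 + 537842510679804 = 89503843393473631 → 2062567385276805755/89503843393473631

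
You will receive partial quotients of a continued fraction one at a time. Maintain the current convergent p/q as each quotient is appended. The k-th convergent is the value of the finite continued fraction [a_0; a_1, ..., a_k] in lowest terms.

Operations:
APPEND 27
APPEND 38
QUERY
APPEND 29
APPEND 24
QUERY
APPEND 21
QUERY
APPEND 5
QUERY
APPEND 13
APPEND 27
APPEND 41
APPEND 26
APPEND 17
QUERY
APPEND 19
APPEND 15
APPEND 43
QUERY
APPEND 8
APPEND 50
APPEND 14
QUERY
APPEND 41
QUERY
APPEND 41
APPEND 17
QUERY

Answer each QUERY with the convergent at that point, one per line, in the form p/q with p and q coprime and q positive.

1027/38
716467/26510
15075617/557813
76094552/2815575
494801356670639/18308148128764
6113228357861428357/226195601147447418
34468075931671971810193/1275353495626301160875
1415649615209694861981020/52380460369147557589443
988709388707205437183525241/36583242347090642317166089

APPEND 27: p_0 = 27·1 + 0 = 27, q_0 = 27·0 + 1 = 1 → 27/1
APPEND 38: p_1 = 38·27 + 1 = 1027, q_1 = 38·1 + 0 = 38 → 1027/38
APPEND 29: p_2 = 29·1027 + 27 = 29810, q_2 = 29·38 + 1 = 1103 → 29810/1103
APPEND 24: p_3 = 24·29810 + 1027 = 716467, q_3 = 24·1103 + 38 = 26510 → 716467/26510
APPEND 21: p_4 = 21·716467 + 29810 = 15075617, q_4 = 21·26510 + 1103 = 557813 → 15075617/557813
APPEND 5: p_5 = 5·15075617 + 716467 = 76094552, q_5 = 5·557813 + 26510 = 2815575 → 76094552/2815575
APPEND 13: p_6 = 13·76094552 + 15075617 = 1004304793, q_6 = 13·2815575 + 557813 = 37160288 → 1004304793/37160288
APPEND 27: p_7 = 27·1004304793 + 76094552 = 27192323963, q_7 = 27·37160288 + 2815575 = 1006143351 → 27192323963/1006143351
APPEND 41: p_8 = 41·27192323963 + 1004304793 = 1115889587276, q_8 = 41·1006143351 + 37160288 = 41289037679 → 1115889587276/41289037679
APPEND 26: p_9 = 26·1115889587276 + 27192323963 = 29040321593139, q_9 = 26·41289037679 + 1006143351 = 1074521123005 → 29040321593139/1074521123005
APPEND 17: p_10 = 17·29040321593139 + 1115889587276 = 494801356670639, q_10 = 17·1074521123005 + 41289037679 = 18308148128764 → 494801356670639/18308148128764
APPEND 19: p_11 = 19·494801356670639 + 29040321593139 = 9430266098335280, q_11 = 19·18308148128764 + 1074521123005 = 348929335569521 → 9430266098335280/348929335569521
APPEND 15: p_12 = 15·9430266098335280 + 494801356670639 = 141948792831699839, q_12 = 15·348929335569521 + 18308148128764 = 5252248181671579 → 141948792831699839/5252248181671579
APPEND 43: p_13 = 43·141948792831699839 + 9430266098335280 = 6113228357861428357, q_13 = 43·5252248181671579 + 348929335569521 = 226195601147447418 → 6113228357861428357/226195601147447418
APPEND 8: p_14 = 8·6113228357861428357 + 141948792831699839 = 49047775655723126695, q_14 = 8·226195601147447418 + 5252248181671579 = 1814817057361250923 → 49047775655723126695/1814817057361250923
APPEND 50: p_15 = 50·49047775655723126695 + 6113228357861428357 = 2458502011144017763107, q_15 = 50·1814817057361250923 + 226195601147447418 = 90967048469209993568 → 2458502011144017763107/90967048469209993568
APPEND 14: p_16 = 14·2458502011144017763107 + 49047775655723126695 = 34468075931671971810193, q_16 = 14·90967048469209993568 + 1814817057361250923 = 1275353495626301160875 → 34468075931671971810193/1275353495626301160875
APPEND 41: p_17 = 41·34468075931671971810193 + 2458502011144017763107 = 1415649615209694861981020, q_17 = 41·1275353495626301160875 + 90967048469209993568 = 52380460369147557589443 → 1415649615209694861981020/52380460369147557589443
APPEND 41: p_18 = 41·1415649615209694861981020 + 34468075931671971810193 = 58076102299529161313032013, q_18 = 41·52380460369147557589443 + 1275353495626301160875 = 2148874228630676162328038 → 58076102299529161313032013/2148874228630676162328038
APPEND 17: p_19 = 17·58076102299529161313032013 + 1415649615209694861981020 = 988709388707205437183525241, q_19 = 17·2148874228630676162328038 + 52380460369147557589443 = 36583242347090642317166089 → 988709388707205437183525241/36583242347090642317166089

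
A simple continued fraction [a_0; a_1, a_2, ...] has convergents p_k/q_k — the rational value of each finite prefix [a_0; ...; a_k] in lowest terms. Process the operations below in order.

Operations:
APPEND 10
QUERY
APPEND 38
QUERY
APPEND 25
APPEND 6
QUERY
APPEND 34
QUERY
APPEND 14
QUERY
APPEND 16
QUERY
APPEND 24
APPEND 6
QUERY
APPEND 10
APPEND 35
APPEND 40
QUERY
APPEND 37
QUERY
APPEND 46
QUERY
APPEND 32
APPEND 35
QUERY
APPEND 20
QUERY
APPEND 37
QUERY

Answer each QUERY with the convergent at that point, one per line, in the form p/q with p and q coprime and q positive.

APPEND 10: p_0 = 10·1 + 0 = 10, q_0 = 10·0 + 1 = 1 → 10/1
APPEND 38: p_1 = 38·10 + 1 = 381, q_1 = 38·1 + 0 = 38 → 381/38
APPEND 25: p_2 = 25·381 + 10 = 9535, q_2 = 25·38 + 1 = 951 → 9535/951
APPEND 6: p_3 = 6·9535 + 381 = 57591, q_3 = 6·951 + 38 = 5744 → 57591/5744
APPEND 34: p_4 = 34·57591 + 9535 = 1967629, q_4 = 34·5744 + 951 = 196247 → 1967629/196247
APPEND 14: p_5 = 14·1967629 + 57591 = 27604397, q_5 = 14·196247 + 5744 = 2753202 → 27604397/2753202
APPEND 16: p_6 = 16·27604397 + 1967629 = 443637981, q_6 = 16·2753202 + 196247 = 44247479 → 443637981/44247479
APPEND 24: p_7 = 24·443637981 + 27604397 = 10674915941, q_7 = 24·44247479 + 2753202 = 1064692698 → 10674915941/1064692698
APPEND 6: p_8 = 6·10674915941 + 443637981 = 64493133627, q_8 = 6·1064692698 + 44247479 = 6432403667 → 64493133627/6432403667
APPEND 10: p_9 = 10·64493133627 + 10674915941 = 655606252211, q_9 = 10·6432403667 + 1064692698 = 65388729368 → 655606252211/65388729368
APPEND 35: p_10 = 35·655606252211 + 64493133627 = 23010711961012, q_10 = 35·65388729368 + 6432403667 = 2295037931547 → 23010711961012/2295037931547
APPEND 40: p_11 = 40·23010711961012 + 655606252211 = 921084084692691, q_11 = 40·2295037931547 + 65388729368 = 91866905991248 → 921084084692691/91866905991248
APPEND 37: p_12 = 37·921084084692691 + 23010711961012 = 34103121845590579, q_12 = 37·91866905991248 + 2295037931547 = 3401370559607723 → 34103121845590579/3401370559607723
APPEND 46: p_13 = 46·34103121845590579 + 921084084692691 = 1569664688981859325, q_13 = 46·3401370559607723 + 91866905991248 = 156554912647946506 → 1569664688981859325/156554912647946506
APPEND 32: p_14 = 32·1569664688981859325 + 34103121845590579 = 50263373169265088979, q_14 = 32·156554912647946506 + 3401370559607723 = 5013158575293895915 → 50263373169265088979/5013158575293895915
APPEND 35: p_15 = 35·50263373169265088979 + 1569664688981859325 = 1760787725613259973590, q_15 = 35·5013158575293895915 + 156554912647946506 = 175617105047934303531 → 1760787725613259973590/175617105047934303531
APPEND 20: p_16 = 20·1760787725613259973590 + 50263373169265088979 = 35266017885434464560779, q_16 = 20·175617105047934303531 + 5013158575293895915 = 3517355259533979966535 → 35266017885434464560779/3517355259533979966535
APPEND 37: p_17 = 37·35266017885434464560779 + 1760787725613259973590 = 1306603449486688448722413, q_17 = 37·3517355259533979966535 + 175617105047934303531 = 130317761707805193065326 → 1306603449486688448722413/130317761707805193065326

10/1
381/38
57591/5744
1967629/196247
27604397/2753202
443637981/44247479
64493133627/6432403667
921084084692691/91866905991248
34103121845590579/3401370559607723
1569664688981859325/156554912647946506
1760787725613259973590/175617105047934303531
35266017885434464560779/3517355259533979966535
1306603449486688448722413/130317761707805193065326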